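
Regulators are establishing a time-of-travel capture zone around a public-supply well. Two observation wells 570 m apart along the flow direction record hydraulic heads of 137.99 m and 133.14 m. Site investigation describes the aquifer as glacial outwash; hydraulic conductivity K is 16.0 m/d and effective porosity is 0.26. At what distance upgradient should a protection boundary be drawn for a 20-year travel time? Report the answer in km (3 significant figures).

Hydraulic gradient i = (137.99 − 133.14) / 570 = 4.85 / 570 = 0.008509
Specific discharge q = 16.0 × 0.008509 = 0.1361 m/d
v_s = q/n_e = 0.1361/0.26 = 0.5236 m/d
T = 20 yr × 365 = 7300 d
L = v × T = 0.5236 × 7300 = 3822 m
   = 3.82 km

3.82 km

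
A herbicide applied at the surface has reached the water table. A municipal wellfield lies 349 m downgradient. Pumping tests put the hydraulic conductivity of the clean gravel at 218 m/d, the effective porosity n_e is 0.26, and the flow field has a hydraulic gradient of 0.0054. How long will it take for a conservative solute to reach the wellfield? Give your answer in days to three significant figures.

Darcy flux q = K·i = 218 × 0.0054 = 1.177 m/d
v_s = q/n_e = 1.177/0.26 = 4.528 m/d
t = L / v = 349 / 4.528 = 77.08 d

77.1 days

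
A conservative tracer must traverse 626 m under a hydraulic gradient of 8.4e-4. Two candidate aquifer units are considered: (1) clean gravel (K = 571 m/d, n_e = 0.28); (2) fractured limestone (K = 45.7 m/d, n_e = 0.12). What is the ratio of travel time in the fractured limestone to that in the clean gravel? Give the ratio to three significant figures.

5.35

Unit 1 (clean gravel): v = 571×8.4e-4/0.28 = 1.713 m/d, t = 626/1.713 = 365.4 d
Unit 2 (fractured limestone): v = 45.7×8.4e-4/0.12 = 0.3199 m/d, t = 626/0.3199 = 1957 d
t(fractured limestone) / t(clean gravel) = 1957/365.4 = 5.35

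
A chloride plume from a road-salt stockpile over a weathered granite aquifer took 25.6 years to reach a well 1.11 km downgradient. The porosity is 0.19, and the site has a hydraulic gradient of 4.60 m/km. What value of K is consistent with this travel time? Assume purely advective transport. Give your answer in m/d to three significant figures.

t = 25.6 years = 9344 d
L = 1.11 km = 1110 m
v = L / t = 1110 / 9344 = 0.1188 m/d
K = v · n / i = 0.1188 × 0.19 / 0.0046 = 4.91 m/d

4.91 m/d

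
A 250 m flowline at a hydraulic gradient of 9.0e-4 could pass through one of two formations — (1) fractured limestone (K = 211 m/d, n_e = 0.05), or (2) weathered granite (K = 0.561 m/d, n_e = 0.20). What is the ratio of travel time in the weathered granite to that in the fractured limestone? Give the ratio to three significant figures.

Unit 1 (fractured limestone): v = 211×9.0e-4/0.05 = 3.798 m/d, t = 250/3.798 = 65.82 d
Unit 2 (weathered granite): v = 0.561×9.0e-4/0.20 = 0.002525 m/d, t = 250/0.002525 = 99030 d
t(weathered granite) / t(fractured limestone) = 99030/65.82 = 1500

1500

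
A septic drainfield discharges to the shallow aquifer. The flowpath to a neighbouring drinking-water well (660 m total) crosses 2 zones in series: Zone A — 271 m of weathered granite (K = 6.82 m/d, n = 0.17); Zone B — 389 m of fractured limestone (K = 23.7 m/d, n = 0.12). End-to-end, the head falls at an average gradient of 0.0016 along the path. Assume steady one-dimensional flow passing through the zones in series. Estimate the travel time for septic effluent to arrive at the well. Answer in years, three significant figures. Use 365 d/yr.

Steady 1-D flow in series ⇒ the Darcy flux q is identical in every zone and the zone head losses add (resistances L/K in series).
Σ(L/K) = 271/6.82 + 389/23.7 = 39.74 + 16.41 = 56.15 d
K_eq = L_total / Σ(L/K) = 660 / 56.15 = 11.75 m/d
q = K_eq · i = 11.75 × 0.0016 = 0.01881 m/d (same in every zone)
Zone A: v = q/n = 0.01881/0.17 = 0.1106 m/d → t_A = 271/0.1106 = 2450 d
Zone B: v = q/n = 0.01881/0.12 = 0.1567 m/d → t_B = 389/0.1567 = 2482 d
Total t = 2450 + 2482 = 4932 d
   = 4932 / 365 = 13.5 yr

13.5 years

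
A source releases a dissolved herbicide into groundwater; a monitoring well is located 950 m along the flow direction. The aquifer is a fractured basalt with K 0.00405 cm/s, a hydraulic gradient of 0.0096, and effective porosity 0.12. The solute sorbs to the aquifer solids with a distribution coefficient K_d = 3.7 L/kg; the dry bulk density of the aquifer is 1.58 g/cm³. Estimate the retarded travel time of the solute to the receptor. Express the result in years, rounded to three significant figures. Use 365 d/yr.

462 years

K = 0.00405 cm/s × 864 = 3.499 m/d
Specific discharge q = 3.499 × 0.0096 = 0.03359 m/d
Seepage velocity v = q / n = 0.03359 / 0.12 = 0.2799 m/d
Retardation R = 1 + ρ_b·K_d/n = 1 + 1.58×3.7/0.12 = 49.72
Contaminant velocity v_c = v/R = 0.2799/49.72 = 0.005631 m/d
t = L/v_c = 950/0.005631 = 168700 d
   = 168700/365 = 462 yr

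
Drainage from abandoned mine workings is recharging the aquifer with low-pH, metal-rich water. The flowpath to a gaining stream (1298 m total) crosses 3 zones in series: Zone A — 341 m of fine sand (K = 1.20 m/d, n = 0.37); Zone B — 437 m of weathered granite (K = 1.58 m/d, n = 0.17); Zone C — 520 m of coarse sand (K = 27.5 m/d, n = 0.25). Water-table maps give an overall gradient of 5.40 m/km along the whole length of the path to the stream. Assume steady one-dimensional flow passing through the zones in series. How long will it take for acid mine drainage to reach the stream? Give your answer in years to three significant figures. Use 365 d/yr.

Steady 1-D flow in series ⇒ the Darcy flux q is identical in every zone and the zone head losses add (resistances L/K in series).
Σ(L/K) = 341/1.20 + 437/1.58 + 520/27.5 = 284.2 + 276.6 + 18.91 = 579.7 d
K_eq = L_total / Σ(L/K) = 1298 / 579.7 = 2.239 m/d
q = K_eq · i = 2.239 × 0.0054 = 0.01209 m/d (same in every zone)
Zone A: v = q/n = 0.01209/0.37 = 0.03268 m/d → t_A = 341/0.03268 = 10430 d
Zone B: v = q/n = 0.01209/0.17 = 0.07113 m/d → t_B = 437/0.07113 = 6144 d
Zone C: v = q/n = 0.01209/0.25 = 0.04837 m/d → t_C = 520/0.04837 = 10750 d
Total t = 10430 + 6144 + 10750 = 27330 d
   = 27330 / 365 = 74.9 yr

74.9 years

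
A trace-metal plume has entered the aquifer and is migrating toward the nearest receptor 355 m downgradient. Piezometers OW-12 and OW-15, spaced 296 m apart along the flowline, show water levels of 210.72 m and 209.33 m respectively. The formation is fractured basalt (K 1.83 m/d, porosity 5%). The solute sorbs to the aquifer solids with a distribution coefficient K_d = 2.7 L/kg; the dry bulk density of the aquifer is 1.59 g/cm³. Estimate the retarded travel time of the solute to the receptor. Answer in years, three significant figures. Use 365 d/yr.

Hydraulic gradient i = (210.72 − 209.33) / 296 = 1.39 / 296 = 0.004696
Darcy flux q = K·i = 1.83 × 0.004696 = 0.008594 m/d
Seepage velocity v = q / n = 0.008594 / 0.05 = 0.1719 m/d
Retardation R = 1 + ρ_b·K_d/n = 1 + 1.59×2.7/0.05 = 86.86
Contaminant velocity v_c = v/R = 0.1719/86.86 = 0.001979 m/d
t = L/v_c = 355/0.001979 = 179400 d
   = 179400/365 = 492 yr

492 years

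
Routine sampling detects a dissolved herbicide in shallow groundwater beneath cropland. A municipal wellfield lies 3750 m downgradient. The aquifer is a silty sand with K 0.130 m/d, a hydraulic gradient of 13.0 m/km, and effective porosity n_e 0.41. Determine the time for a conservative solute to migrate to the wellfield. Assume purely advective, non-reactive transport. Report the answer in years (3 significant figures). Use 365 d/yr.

2490 years

q = Ki = 0.130 × 0.013 = 0.001690 m/d
v_s = q/n_e = 0.001690/0.41 = 0.004122 m/d
t = L / v = 3750 / 0.004122 = 909800 d
   = 909800 / 365 = 2490 yr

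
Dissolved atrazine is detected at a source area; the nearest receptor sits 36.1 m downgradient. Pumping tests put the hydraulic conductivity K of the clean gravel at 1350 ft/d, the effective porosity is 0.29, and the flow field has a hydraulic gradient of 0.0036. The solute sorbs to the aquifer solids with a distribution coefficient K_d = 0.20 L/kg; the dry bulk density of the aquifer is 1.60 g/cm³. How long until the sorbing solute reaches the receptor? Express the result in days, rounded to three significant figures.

K = 1350 ft/d × 0.3048 = 411.5 m/d
Specific discharge q = 411.5 × 0.0036 = 1.481 m/d
v = Ki/n = 411.5·0.0036/0.29 = 5.108 m/d
Retardation R = 1 + ρ_b·K_d/n = 1 + 1.60×0.20/0.29 = 2.103
Contaminant velocity v_c = v/R = 5.108/2.103 = 2.428 m/d
t = L/v_c = 36.1/2.428 = 14.87 d

14.9 days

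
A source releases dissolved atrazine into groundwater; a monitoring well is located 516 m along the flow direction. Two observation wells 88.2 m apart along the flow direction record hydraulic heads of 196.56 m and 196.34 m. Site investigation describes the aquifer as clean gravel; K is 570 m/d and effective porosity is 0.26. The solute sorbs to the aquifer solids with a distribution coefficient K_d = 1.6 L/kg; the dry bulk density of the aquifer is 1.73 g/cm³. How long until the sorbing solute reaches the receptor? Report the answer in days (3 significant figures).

Hydraulic gradient i = (196.56 − 196.34) / 88.2 = 0.22 / 88.2 = 0.002494
Darcy flux q = K·i = 570 × 0.002494 = 1.422 m/d
Seepage velocity v = q / n = 1.422 / 0.26 = 5.468 m/d
Retardation R = 1 + ρ_b·K_d/n = 1 + 1.73×1.6/0.26 = 11.65
Contaminant velocity v_c = v/R = 5.468/11.65 = 0.4695 m/d
t = L/v_c = 516/0.4695 = 1099 d

1100 days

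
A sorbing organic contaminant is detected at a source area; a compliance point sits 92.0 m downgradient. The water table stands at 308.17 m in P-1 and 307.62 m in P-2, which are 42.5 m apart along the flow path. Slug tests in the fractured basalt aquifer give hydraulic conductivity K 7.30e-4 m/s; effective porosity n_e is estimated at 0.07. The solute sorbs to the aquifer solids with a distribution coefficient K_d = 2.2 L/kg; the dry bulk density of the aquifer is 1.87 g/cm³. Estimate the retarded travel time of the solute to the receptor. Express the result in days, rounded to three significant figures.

Hydraulic gradient i = (308.17 − 307.62) / 42.5 = 0.55 / 42.5 = 0.01294
K = 7.30e-4 m/s × 86400 s/d = 63.07 m/d
q = Ki = 63.07 × 0.01294 = 0.8162 m/d
Average linear velocity = 0.8162 / 0.07 = 11.66 m/d
Retardation R = 1 + ρ_b·K_d/n = 1 + 1.87×2.2/0.07 = 59.77
Contaminant velocity v_c = v/R = 11.66/59.77 = 0.1951 m/d
t = L/v_c = 92.0/0.1951 = 471.6 d

472 days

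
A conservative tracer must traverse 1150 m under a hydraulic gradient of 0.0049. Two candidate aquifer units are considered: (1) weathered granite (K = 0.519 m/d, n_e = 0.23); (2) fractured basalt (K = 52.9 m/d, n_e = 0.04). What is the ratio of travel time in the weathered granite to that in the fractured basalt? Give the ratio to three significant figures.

586

Unit 1 (weathered granite): v = 0.519×0.0049/0.23 = 0.01106 m/d, t = 1150/0.01106 = 104000 d
Unit 2 (fractured basalt): v = 52.9×0.0049/0.04 = 6.480 m/d, t = 1150/6.480 = 177.5 d
t(weathered granite) / t(fractured basalt) = 104000/177.5 = 586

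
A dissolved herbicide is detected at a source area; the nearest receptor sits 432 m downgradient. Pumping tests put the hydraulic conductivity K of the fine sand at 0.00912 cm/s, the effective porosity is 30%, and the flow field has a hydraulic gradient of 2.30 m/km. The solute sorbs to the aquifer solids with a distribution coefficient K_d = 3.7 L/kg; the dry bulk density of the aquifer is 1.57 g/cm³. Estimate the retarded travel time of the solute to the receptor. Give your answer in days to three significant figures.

K = 0.00912 cm/s × 864 = 7.880 m/d
Specific discharge q = 7.880 × 0.0023 = 0.01812 m/d
Seepage velocity v = q / n = 0.01812 / 0.30 = 0.06041 m/d
Retardation R = 1 + ρ_b·K_d/n = 1 + 1.57×3.7/0.30 = 20.36
Contaminant velocity v_c = v/R = 0.06041/20.36 = 0.002967 m/d
t = L/v_c = 432/0.002967 = 145600 d

146000 days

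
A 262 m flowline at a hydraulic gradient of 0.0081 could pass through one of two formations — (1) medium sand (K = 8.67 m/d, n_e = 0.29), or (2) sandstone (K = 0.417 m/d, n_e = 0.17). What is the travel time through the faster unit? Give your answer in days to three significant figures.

Unit 1 (medium sand): v = 8.67×0.0081/0.29 = 0.2422 m/d, t = 262/0.2422 = 1082 d
Unit 2 (sandstone): v = 0.417×0.0081/0.17 = 0.01987 m/d, t = 262/0.01987 = 13190 d
Faster unit: t = 1080 d

1080 days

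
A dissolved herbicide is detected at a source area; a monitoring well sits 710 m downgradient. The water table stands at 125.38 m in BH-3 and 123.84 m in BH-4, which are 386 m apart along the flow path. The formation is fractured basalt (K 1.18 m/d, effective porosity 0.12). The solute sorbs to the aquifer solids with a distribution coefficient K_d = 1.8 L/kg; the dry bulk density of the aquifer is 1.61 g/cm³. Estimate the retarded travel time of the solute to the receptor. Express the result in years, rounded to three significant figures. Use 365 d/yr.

1250 years

Hydraulic gradient i = (125.38 − 123.84) / 386 = 1.54 / 386 = 0.003990
Darcy flux q = K·i = 1.18 × 0.003990 = 0.004708 m/d
v_s = q/n_e = 0.004708/0.12 = 0.03923 m/d
Retardation R = 1 + ρ_b·K_d/n = 1 + 1.61×1.8/0.12 = 25.15
Contaminant velocity v_c = v/R = 0.03923/25.15 = 0.001560 m/d
t = L/v_c = 710/0.001560 = 455200 d
   = 455200/365 = 1250 yr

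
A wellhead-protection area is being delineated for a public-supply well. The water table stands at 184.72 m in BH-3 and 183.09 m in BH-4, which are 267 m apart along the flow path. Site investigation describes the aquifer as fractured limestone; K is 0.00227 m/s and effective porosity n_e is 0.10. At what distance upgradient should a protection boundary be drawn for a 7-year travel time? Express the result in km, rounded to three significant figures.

Hydraulic gradient i = (184.72 − 183.09) / 267 = 1.63 / 267 = 0.006105
K = 0.00227 m/s × 86400 s/d = 196.1 m/d
Specific discharge q = 196.1 × 0.006105 = 1.197 m/d
v = Ki/n = 196.1·0.006105/0.10 = 11.97 m/d
T = 7 yr × 365 = 2555 d
L = v × T = 11.97 × 2555 = 30590 m
   = 30.6 km

30.6 km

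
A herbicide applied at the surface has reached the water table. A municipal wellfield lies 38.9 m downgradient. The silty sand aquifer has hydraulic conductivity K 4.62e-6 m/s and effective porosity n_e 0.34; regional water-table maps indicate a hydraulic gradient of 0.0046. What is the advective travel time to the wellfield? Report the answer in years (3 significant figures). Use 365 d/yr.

19.7 years

K = 4.62e-6 m/s × 86400 s/d = 0.3992 m/d
Darcy flux q = K·i = 0.3992 × 0.0046 = 0.001836 m/d
v_s = q/n_e = 0.001836/0.34 = 0.005401 m/d
t = L / v = 38.9 / 0.005401 = 7203 d
   = 7203 / 365 = 19.7 yr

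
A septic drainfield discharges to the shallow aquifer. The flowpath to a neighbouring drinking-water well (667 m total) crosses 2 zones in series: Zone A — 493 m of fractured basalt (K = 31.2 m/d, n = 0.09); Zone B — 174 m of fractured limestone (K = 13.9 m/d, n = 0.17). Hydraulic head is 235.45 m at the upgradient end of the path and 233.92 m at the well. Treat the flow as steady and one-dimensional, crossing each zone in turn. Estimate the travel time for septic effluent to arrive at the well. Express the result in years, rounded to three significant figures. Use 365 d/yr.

3.75 years

Total head drop ΔH = 235.45 − 233.92 = 1.53 m
Continuity: the same q passes through each zone, so ΔH = q·Σ(L_j/K_j) — the zones act as resistances in series.
Σ(L/K) = 493/31.2 + 174/13.9 = 15.80 + 12.52 = 28.32 d
q = ΔH / Σ(L/K) = 1.53 / 28.32 = 0.05403 m/d (same in every zone)
Zone A: v = q/n = 0.05403/0.09 = 0.6003 m/d → t_A = 493/0.6003 = 821.3 d
Zone B: v = q/n = 0.05403/0.17 = 0.3178 m/d → t_B = 174/0.3178 = 547.5 d
Total t = 821.3 + 547.5 = 1369 d
   = 1369 / 365 = 3.75 yr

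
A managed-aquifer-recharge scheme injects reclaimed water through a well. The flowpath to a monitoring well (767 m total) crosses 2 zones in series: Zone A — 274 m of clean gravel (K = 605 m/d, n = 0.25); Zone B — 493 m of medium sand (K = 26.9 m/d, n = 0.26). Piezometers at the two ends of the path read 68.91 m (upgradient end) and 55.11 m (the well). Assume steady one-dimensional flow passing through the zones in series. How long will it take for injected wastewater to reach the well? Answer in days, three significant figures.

268 days

Total head drop ΔH = 68.91 − 55.11 = 13.80 m
Continuity: the same q passes through each zone, so ΔH = q·Σ(L_j/K_j) — the zones act as resistances in series.
Σ(L/K) = 274/605 + 493/26.9 = 0.4529 + 18.33 = 18.78 d
q = ΔH / Σ(L/K) = 13.80 / 18.78 = 0.7348 m/d (same in every zone)
Zone A: v = q/n = 0.7348/0.25 = 2.939 m/d → t_A = 274/2.939 = 93.22 d
Zone B: v = q/n = 0.7348/0.26 = 2.826 m/d → t_B = 493/2.826 = 174.4 d
Total t = 93.22 + 174.4 = 267.7 d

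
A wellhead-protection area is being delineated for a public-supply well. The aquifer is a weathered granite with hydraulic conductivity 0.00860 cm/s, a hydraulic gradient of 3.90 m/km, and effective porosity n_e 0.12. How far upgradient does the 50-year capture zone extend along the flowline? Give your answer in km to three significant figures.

K = 0.00860 cm/s × 864 = 7.430 m/d
Specific discharge q = 7.430 × 0.0039 = 0.02898 m/d
Average linear velocity = 0.02898 / 0.12 = 0.2415 m/d
T = 50 yr × 365 = 18250 d
L = v × T = 0.2415 × 18250 = 4407 m
   = 4.41 km

4.41 km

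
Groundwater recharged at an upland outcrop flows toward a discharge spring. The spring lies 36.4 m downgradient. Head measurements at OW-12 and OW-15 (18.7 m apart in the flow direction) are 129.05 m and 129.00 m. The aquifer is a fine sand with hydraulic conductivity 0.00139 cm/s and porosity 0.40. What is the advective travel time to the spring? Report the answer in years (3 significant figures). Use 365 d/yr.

12.4 years

Hydraulic gradient i = (129.05 − 129.00) / 18.7 = 0.05 / 18.7 = 0.002674
K = 0.00139 cm/s × 864 = 1.201 m/d
Specific discharge q = 1.201 × 0.002674 = 0.003211 m/d
Average linear velocity = 0.003211 / 0.40 = 0.008028 m/d
t = L / v = 36.4 / 0.008028 = 4534 d
   = 4534 / 365 = 12.4 yr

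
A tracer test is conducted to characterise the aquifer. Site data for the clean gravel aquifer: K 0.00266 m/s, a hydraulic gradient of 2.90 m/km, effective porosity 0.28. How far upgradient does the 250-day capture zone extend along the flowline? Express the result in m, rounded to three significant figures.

595 m

K = 0.00266 m/s × 86400 s/d = 229.8 m/d
q = Ki = 229.8 × 0.0029 = 0.6665 m/d
v = Ki/n = 229.8·0.0029/0.28 = 2.380 m/d
L = v × T = 2.380 × 250 = 595.1 m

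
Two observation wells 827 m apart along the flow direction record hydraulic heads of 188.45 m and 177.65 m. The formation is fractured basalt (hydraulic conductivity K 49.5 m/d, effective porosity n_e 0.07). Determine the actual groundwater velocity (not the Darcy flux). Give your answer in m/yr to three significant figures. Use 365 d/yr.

Hydraulic gradient i = (188.45 − 177.65) / 827 = 10.80 / 827 = 0.01306
Specific discharge q = 49.5 × 0.01306 = 0.6464 m/d
v_s = q/n_e = 0.6464/0.07 = 9.235 m/d
   = 9.235 × 365 = 3370 m/yr

3370 m/yr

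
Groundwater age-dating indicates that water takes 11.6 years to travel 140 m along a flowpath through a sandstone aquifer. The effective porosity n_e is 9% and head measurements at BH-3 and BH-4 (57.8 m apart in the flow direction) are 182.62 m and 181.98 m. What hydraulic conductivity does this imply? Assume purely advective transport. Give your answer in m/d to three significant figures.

0.269 m/d

Hydraulic gradient i = (182.62 − 181.98) / 57.8 = 0.64 / 57.8 = 0.01107
t = 11.6 years = 4234 d
v = L / t = 140 / 4234 = 0.03307 m/d
K = v · n / i = 0.03307 × 0.09 / 0.01107 = 0.269 m/d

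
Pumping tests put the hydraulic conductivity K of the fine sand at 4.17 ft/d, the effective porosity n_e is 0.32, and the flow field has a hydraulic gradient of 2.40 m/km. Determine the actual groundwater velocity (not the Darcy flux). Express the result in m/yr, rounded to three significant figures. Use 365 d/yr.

3.48 m/yr

K = 4.17 ft/d × 0.3048 = 1.271 m/d
q = Ki = 1.271 × 0.0024 = 0.003050 m/d
v_s = q/n_e = 0.003050/0.32 = 0.009533 m/d
   = 0.009533 × 365 = 3.48 m/yr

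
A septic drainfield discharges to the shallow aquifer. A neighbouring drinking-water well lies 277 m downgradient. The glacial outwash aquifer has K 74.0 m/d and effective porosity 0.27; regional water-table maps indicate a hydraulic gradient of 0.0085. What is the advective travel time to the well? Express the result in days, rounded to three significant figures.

119 days

q = Ki = 74.0 × 0.0085 = 0.6290 m/d
v_s = q/n_e = 0.6290/0.27 = 2.330 m/d
t = L / v = 277 / 2.330 = 118.9 d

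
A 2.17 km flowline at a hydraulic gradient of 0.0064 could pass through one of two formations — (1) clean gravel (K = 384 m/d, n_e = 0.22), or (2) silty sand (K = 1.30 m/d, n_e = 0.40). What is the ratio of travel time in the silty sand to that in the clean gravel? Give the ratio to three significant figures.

537

Unit 1 (clean gravel): v = 384×0.0064/0.22 = 11.17 m/d, t = 2170/11.17 = 194.3 d
Unit 2 (silty sand): v = 1.30×0.0064/0.40 = 0.02080 m/d, t = 2170/0.02080 = 104300 d
t(silty sand) / t(clean gravel) = 104300/194.3 = 537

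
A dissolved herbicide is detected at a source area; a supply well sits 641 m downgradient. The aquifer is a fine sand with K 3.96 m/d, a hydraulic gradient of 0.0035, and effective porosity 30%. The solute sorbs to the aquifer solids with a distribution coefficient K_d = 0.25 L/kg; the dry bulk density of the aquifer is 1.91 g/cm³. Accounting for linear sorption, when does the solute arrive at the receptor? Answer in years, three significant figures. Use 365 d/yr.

98.5 years

Specific discharge q = 3.96 × 0.0035 = 0.01386 m/d
v_s = q/n_e = 0.01386/0.30 = 0.04620 m/d
Retardation R = 1 + ρ_b·K_d/n = 1 + 1.91×0.25/0.30 = 2.592
Contaminant velocity v_c = v/R = 0.04620/2.592 = 0.01783 m/d
t = L/v_c = 641/0.01783 = 35960 d
   = 35960/365 = 98.5 yr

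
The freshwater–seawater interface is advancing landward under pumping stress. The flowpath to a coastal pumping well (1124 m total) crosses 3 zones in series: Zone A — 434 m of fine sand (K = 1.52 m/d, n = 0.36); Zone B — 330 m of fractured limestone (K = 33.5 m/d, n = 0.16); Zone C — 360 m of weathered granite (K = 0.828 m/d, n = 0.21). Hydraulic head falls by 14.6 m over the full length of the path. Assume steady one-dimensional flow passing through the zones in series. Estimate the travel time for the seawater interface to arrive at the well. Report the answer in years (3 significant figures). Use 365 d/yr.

Steady 1-D flow in series ⇒ the Darcy flux q is identical in every zone and the zone head losses add (resistances L/K in series).
Σ(L/K) = 434/1.52 + 330/33.5 + 360/0.828 = 285.5 + 9.851 + 434.8 = 730.2 d
q = ΔH / Σ(L/K) = 14.6 / 730.2 = 0.02000 m/d (same in every zone)
Zone A: v = q/n = 0.02000/0.36 = 0.05554 m/d → t_A = 434/0.05554 = 7814 d
Zone B: v = q/n = 0.02000/0.16 = 0.1250 m/d → t_B = 330/0.1250 = 2641 d
Zone C: v = q/n = 0.02000/0.21 = 0.09522 m/d → t_C = 360/0.09522 = 3781 d
Total t = 7814 + 2641 + 3781 = 14240 d
   = 14240 / 365 = 39.0 yr

39.0 years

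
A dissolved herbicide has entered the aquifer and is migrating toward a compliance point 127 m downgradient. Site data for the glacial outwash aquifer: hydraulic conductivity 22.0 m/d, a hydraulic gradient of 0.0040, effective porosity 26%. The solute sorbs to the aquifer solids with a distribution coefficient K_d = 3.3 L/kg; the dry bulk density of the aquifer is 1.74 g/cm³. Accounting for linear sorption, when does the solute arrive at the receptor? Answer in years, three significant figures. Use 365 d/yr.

Specific discharge q = 22.0 × 0.0040 = 0.08800 m/d
Average linear velocity = 0.08800 / 0.26 = 0.3385 m/d
Retardation R = 1 + ρ_b·K_d/n = 1 + 1.74×3.3/0.26 = 23.08
Contaminant velocity v_c = v/R = 0.3385/23.08 = 0.01466 m/d
t = L/v_c = 127/0.01466 = 8662 d
   = 8662/365 = 23.7 yr

23.7 years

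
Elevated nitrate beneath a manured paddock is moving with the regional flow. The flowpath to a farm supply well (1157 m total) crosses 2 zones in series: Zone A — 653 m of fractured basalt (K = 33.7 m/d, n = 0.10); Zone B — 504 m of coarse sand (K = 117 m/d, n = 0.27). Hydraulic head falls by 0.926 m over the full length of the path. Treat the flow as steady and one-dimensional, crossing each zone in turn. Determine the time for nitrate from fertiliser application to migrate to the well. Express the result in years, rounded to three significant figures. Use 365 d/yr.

14.1 years

Steady 1-D flow in series ⇒ the Darcy flux q is identical in every zone and the zone head losses add (resistances L/K in series).
Σ(L/K) = 653/33.7 + 504/117 = 19.38 + 4.308 = 23.68 d
q = ΔH / Σ(L/K) = 0.926 / 23.68 = 0.03910 m/d (same in every zone)
Zone A: v = q/n = 0.03910/0.10 = 0.3910 m/d → t_A = 653/0.3910 = 1670 d
Zone B: v = q/n = 0.03910/0.27 = 0.1448 m/d → t_B = 504/0.1448 = 3481 d
Total t = 1670 + 3481 = 5151 d
   = 5151 / 365 = 14.1 yr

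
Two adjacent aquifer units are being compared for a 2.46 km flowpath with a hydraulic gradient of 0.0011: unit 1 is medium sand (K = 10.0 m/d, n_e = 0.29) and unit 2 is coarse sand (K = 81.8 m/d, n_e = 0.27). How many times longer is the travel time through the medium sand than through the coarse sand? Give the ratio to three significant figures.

8.79

Unit 1 (medium sand): v = 10.0×0.0011/0.29 = 0.03793 m/d, t = 2460/0.03793 = 64850 d
Unit 2 (coarse sand): v = 81.8×0.0011/0.27 = 0.3333 m/d, t = 2460/0.3333 = 7382 d
t(medium sand) / t(coarse sand) = 64850/7382 = 8.79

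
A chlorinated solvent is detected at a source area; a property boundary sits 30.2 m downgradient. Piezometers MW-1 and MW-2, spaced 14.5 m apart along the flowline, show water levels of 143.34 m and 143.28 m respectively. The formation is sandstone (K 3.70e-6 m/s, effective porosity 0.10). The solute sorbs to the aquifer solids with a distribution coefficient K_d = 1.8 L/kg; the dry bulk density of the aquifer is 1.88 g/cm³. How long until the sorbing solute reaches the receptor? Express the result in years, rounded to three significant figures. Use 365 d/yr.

Hydraulic gradient i = (143.34 − 143.28) / 14.5 = 0.06 / 14.5 = 0.004138
K = 3.70e-6 m/s × 86400 s/d = 0.3197 m/d
Darcy flux q = K·i = 0.3197 × 0.004138 = 0.001323 m/d
v_s = q/n_e = 0.001323/0.10 = 0.01323 m/d
Retardation R = 1 + ρ_b·K_d/n = 1 + 1.88×1.8/0.10 = 34.84
Contaminant velocity v_c = v/R = 0.01323/34.84 = 3.797e-4 m/d
t = L/v_c = 30.2/3.797e-4 = 79540 d
   = 79540/365 = 218 yr

218 years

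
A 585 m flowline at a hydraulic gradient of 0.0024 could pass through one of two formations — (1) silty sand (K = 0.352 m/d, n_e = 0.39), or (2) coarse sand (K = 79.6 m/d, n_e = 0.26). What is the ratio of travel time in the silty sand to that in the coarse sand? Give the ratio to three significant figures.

339

Unit 1 (silty sand): v = 0.352×0.0024/0.39 = 0.002166 m/d, t = 585/0.002166 = 270100 d
Unit 2 (coarse sand): v = 79.6×0.0024/0.26 = 0.7348 m/d, t = 585/0.7348 = 796.2 d
t(silty sand) / t(coarse sand) = 270100/796.2 = 339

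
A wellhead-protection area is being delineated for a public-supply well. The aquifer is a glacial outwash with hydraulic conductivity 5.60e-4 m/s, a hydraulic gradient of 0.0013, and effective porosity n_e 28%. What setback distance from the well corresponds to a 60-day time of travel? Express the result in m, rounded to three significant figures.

13.5 m

K = 5.60e-4 m/s × 86400 s/d = 48.38 m/d
q = Ki = 48.38 × 0.0013 = 0.06290 m/d
Average linear velocity = 0.06290 / 0.28 = 0.2246 m/d
L = v × T = 0.2246 × 60 = 13.48 m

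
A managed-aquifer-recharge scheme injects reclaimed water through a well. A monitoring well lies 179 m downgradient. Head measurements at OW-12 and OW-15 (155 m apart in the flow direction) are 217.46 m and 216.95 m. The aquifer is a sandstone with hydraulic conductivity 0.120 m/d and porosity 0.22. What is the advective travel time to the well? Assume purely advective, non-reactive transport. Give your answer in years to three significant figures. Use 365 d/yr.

Hydraulic gradient i = (217.46 − 216.95) / 155 = 0.51 / 155 = 0.003290
Darcy flux q = K·i = 0.120 × 0.003290 = 3.948e-4 m/d
v_s = q/n_e = 3.948e-4/0.22 = 0.001795 m/d
t = L / v = 179 / 0.001795 = 99740 d
   = 99740 / 365 = 273 yr

273 years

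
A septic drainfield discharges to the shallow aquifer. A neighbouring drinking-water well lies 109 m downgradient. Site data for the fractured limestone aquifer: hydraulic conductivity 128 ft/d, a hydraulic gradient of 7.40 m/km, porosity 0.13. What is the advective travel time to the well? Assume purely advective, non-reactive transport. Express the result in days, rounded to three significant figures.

K = 128 ft/d × 0.3048 = 39.01 m/d
Darcy flux q = K·i = 39.01 × 0.0074 = 0.2887 m/d
v = Ki/n = 39.01·0.0074/0.13 = 2.221 m/d
t = L / v = 109 / 2.221 = 49.08 d

49.1 days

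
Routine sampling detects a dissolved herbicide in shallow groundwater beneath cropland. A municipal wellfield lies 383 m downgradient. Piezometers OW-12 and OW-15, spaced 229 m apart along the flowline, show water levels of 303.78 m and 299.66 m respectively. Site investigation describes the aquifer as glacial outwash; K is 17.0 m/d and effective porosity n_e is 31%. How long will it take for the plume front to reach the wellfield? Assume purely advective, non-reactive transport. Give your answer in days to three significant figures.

Hydraulic gradient i = (303.78 − 299.66) / 229 = 4.12 / 229 = 0.01799
Specific discharge q = 17.0 × 0.01799 = 0.3059 m/d
v_s = q/n_e = 0.3059/0.31 = 0.9866 m/d
t = L / v = 383 / 0.9866 = 388.2 d

388 days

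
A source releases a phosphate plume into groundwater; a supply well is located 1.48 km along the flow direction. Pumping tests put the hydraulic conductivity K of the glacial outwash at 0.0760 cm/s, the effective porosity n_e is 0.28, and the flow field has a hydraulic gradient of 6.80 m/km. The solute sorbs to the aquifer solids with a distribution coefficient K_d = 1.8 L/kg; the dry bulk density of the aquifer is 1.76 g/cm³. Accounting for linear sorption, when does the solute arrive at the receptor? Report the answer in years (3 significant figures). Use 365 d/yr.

31.3 years

K = 0.0760 cm/s × 864 = 65.66 m/d
Specific discharge q = 65.66 × 0.0068 = 0.4465 m/d
Average linear velocity = 0.4465 / 0.28 = 1.595 m/d
Retardation R = 1 + ρ_b·K_d/n = 1 + 1.76×1.8/0.28 = 12.31
Contaminant velocity v_c = v/R = 1.595/12.31 = 0.1295 m/d
L = 1.48 km = 1480 m
t = L/v_c = 1480/0.1295 = 11430 d
   = 11430/365 = 31.3 yr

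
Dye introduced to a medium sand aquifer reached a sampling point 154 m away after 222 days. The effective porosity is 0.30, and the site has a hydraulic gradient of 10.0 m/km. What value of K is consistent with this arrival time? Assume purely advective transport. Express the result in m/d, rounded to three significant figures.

20.8 m/d

v = L / t = 154 / 222 = 0.6937 m/d
K = v · n / i = 0.6937 × 0.30 / 0.010 = 20.8 m/d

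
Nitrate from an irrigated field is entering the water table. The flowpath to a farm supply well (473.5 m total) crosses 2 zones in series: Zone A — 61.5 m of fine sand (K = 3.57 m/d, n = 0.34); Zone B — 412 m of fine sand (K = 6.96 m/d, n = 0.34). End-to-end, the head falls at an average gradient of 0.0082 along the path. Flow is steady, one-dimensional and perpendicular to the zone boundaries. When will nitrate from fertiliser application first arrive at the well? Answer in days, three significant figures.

3170 days

Steady 1-D flow in series ⇒ the Darcy flux q is identical in every zone and the zone head losses add (resistances L/K in series).
Σ(L/K) = 61.5/3.57 + 412/6.96 = 17.23 + 59.20 = 76.42 d
K_eq = L_total / Σ(L/K) = 473.5 / 76.42 = 6.196 m/d
q = K_eq · i = 6.196 × 0.0082 = 0.05081 m/d (same in every zone)
Zone A: v = q/n = 0.05081/0.34 = 0.1494 m/d → t_A = 61.5/0.1494 = 411.6 d
Zone B: v = q/n = 0.05081/0.34 = 0.1494 m/d → t_B = 412/0.1494 = 2757 d
Total t = 411.6 + 2757 = 3169 d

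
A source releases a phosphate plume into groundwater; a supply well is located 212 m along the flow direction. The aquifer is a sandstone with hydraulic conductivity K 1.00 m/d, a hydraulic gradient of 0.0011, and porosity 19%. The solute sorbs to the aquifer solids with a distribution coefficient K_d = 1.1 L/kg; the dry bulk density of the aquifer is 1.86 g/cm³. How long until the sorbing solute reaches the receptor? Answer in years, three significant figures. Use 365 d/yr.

Darcy flux q = K·i = 1.00 × 0.0011 = 0.001100 m/d
v = Ki/n = 1.00·0.0011/0.19 = 0.005789 m/d
Retardation R = 1 + ρ_b·K_d/n = 1 + 1.86×1.1/0.19 = 11.77
Contaminant velocity v_c = v/R = 0.005789/11.77 = 4.919e-4 m/d
t = L/v_c = 212/4.919e-4 = 430900 d
   = 430900/365 = 1180 yr

1180 years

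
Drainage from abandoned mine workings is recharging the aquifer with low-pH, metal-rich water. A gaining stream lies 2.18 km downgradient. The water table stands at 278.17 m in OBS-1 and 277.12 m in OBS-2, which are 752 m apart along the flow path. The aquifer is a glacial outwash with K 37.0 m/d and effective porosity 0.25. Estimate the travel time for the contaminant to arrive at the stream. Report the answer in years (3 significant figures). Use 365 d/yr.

28.9 years

Hydraulic gradient i = (278.17 − 277.12) / 752 = 1.05 / 752 = 0.001396
Specific discharge q = 37.0 × 0.001396 = 0.05166 m/d
v_s = q/n_e = 0.05166/0.25 = 0.2066 m/d
L = 2.18 km = 2180 m
t = L / v = 2180 / 0.2066 = 10550 d
   = 10550 / 365 = 28.9 yr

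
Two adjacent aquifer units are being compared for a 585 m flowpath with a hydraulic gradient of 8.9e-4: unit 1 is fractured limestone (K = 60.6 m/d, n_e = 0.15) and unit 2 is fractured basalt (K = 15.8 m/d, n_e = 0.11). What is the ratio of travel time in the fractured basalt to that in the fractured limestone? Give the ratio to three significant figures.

2.81

Unit 1 (fractured limestone): v = 60.6×8.9e-4/0.15 = 0.3596 m/d, t = 585/0.3596 = 1627 d
Unit 2 (fractured basalt): v = 15.8×8.9e-4/0.11 = 0.1278 m/d, t = 585/0.1278 = 4576 d
t(fractured basalt) / t(fractured limestone) = 4576/1627 = 2.81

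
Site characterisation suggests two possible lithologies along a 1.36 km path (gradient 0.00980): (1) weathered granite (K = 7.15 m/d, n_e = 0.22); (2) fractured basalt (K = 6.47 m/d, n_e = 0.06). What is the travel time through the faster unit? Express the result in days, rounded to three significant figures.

1290 days

Unit 1 (weathered granite): v = 7.15×0.0098/0.22 = 0.3185 m/d, t = 1360/0.3185 = 4270 d
Unit 2 (fractured basalt): v = 6.47×0.0098/0.06 = 1.057 m/d, t = 1360/1.057 = 1287 d
Faster unit: t = 1290 d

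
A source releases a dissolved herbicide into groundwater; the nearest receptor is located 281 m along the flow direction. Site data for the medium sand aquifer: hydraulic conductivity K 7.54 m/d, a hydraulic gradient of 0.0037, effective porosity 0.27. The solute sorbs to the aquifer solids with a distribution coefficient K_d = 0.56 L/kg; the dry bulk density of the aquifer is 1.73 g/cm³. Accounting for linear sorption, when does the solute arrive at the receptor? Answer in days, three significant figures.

12500 days

Specific discharge q = 7.54 × 0.0037 = 0.02790 m/d
Seepage velocity v = q / n = 0.02790 / 0.27 = 0.1033 m/d
Retardation R = 1 + ρ_b·K_d/n = 1 + 1.73×0.56/0.27 = 4.588
Contaminant velocity v_c = v/R = 0.1033/4.588 = 0.02252 m/d
t = L/v_c = 281/0.02252 = 12480 d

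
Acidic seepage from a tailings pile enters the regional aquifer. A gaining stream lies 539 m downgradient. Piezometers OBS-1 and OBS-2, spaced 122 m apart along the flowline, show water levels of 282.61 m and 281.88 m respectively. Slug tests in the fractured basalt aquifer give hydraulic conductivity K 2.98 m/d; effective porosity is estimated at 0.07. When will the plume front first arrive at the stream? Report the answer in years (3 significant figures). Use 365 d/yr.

5.80 years

Hydraulic gradient i = (282.61 − 281.88) / 122 = 0.73 / 122 = 0.005984
Darcy flux q = K·i = 2.98 × 0.005984 = 0.01783 m/d
v = Ki/n = 2.98·0.005984/0.07 = 0.2547 m/d
t = L / v = 539 / 0.2547 = 2116 d
   = 2116 / 365 = 5.80 yr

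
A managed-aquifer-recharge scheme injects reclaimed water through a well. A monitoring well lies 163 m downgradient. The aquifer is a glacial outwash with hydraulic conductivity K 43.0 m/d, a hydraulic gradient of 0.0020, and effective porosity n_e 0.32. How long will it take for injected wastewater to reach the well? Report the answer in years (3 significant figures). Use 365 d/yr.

1.66 years

Specific discharge q = 43.0 × 0.0020 = 0.08600 m/d
v_s = q/n_e = 0.08600/0.32 = 0.2688 m/d
t = L / v = 163 / 0.2688 = 606.5 d
   = 606.5 / 365 = 1.66 yr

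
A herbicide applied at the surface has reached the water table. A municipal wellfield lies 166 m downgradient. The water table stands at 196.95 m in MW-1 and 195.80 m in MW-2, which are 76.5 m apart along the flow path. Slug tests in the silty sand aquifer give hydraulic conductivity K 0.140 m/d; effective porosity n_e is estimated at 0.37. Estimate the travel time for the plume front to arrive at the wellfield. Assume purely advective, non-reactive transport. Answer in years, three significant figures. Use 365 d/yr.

Hydraulic gradient i = (196.95 − 195.80) / 76.5 = 1.15 / 76.5 = 0.01503
Specific discharge q = 0.140 × 0.01503 = 0.002105 m/d
Seepage velocity v = q / n = 0.002105 / 0.37 = 0.005688 m/d
t = L / v = 166 / 0.005688 = 29180 d
   = 29180 / 365 = 80.0 yr

80.0 years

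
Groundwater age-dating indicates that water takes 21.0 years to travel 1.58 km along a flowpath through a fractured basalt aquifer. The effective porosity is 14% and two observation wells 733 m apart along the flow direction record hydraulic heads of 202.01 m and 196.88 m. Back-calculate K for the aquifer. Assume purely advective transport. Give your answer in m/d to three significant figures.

Hydraulic gradient i = (202.01 − 196.88) / 733 = 5.13 / 733 = 0.006999
t = 21.0 years = 7665 d
L = 1.58 km = 1580 m
v = L / t = 1580 / 7665 = 0.2061 m/d
K = v · n / i = 0.2061 × 0.14 / 0.006999 = 4.12 m/d

4.12 m/d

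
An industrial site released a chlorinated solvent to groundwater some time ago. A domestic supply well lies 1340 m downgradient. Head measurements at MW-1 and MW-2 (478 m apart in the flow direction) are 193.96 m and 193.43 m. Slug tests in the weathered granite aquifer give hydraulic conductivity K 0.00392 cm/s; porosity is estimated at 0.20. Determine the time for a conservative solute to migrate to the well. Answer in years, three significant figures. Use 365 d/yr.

Hydraulic gradient i = (193.96 − 193.43) / 478 = 0.53 / 478 = 0.001109
K = 0.00392 cm/s × 864 = 3.387 m/d
Specific discharge q = 3.387 × 0.001109 = 0.003755 m/d
Average linear velocity = 0.003755 / 0.20 = 0.01878 m/d
t = L / v = 1340 / 0.01878 = 71370 d
   = 71370 / 365 = 196 yr

196 years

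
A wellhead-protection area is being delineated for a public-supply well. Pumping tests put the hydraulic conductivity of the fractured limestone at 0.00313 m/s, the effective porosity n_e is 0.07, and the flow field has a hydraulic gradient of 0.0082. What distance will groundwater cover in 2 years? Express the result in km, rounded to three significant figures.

23.1 km

K = 0.00313 m/s × 86400 s/d = 270.4 m/d
Darcy flux q = K·i = 270.4 × 0.0082 = 2.218 m/d
v_s = q/n_e = 2.218/0.07 = 31.68 m/d
T = 2 yr × 365 = 730 d
L = v × T = 31.68 × 730 = 23130 m
   = 23.1 km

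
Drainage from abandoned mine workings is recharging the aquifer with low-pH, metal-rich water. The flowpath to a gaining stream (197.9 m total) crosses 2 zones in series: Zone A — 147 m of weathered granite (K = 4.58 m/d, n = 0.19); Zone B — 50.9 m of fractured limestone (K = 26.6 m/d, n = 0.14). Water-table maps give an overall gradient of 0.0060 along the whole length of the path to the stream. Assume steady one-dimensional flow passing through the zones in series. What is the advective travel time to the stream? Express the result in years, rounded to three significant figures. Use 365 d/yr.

2.75 years

Steady 1-D flow in series ⇒ the Darcy flux q is identical in every zone and the zone head losses add (resistances L/K in series).
Σ(L/K) = 147/4.58 + 50.9/26.6 = 32.10 + 1.914 = 34.01 d
K_eq = L_total / Σ(L/K) = 197.9 / 34.01 = 5.819 m/d
q = K_eq · i = 5.819 × 0.0060 = 0.03491 m/d (same in every zone)
Zone A: v = q/n = 0.03491/0.19 = 0.1838 m/d → t_A = 147/0.1838 = 800.0 d
Zone B: v = q/n = 0.03491/0.14 = 0.2494 m/d → t_B = 50.9/0.2494 = 204.1 d
Total t = 800.0 + 204.1 = 1004 d
   = 1004 / 365 = 2.75 yr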